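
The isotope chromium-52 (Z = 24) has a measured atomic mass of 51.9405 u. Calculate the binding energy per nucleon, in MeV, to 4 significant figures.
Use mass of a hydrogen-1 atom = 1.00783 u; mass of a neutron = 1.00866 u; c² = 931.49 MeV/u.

The nucleus contains 24 protons and 52 − 24 = 28 neutrons.
Total constituent mass: 24 × 1.00783 + 28 × 1.00866 = 52.43040 u
Δm = 52.43040 − 51.9405 = 0.48990 u
Converting to energy: 0.48990 u × 931.49 MeV/u = 456.337 MeV
BE/A = 456.337 MeV / 52 = 8.776 MeV/nucleon

8.776 MeV/nucleon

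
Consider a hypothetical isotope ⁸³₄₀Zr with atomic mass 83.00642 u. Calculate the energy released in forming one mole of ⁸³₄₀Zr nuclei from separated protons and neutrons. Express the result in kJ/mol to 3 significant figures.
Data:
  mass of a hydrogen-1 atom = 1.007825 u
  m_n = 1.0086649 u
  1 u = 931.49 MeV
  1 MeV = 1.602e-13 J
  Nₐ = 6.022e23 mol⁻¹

6.10e+10 kJ/mol

Z = 40, so N = A − Z = 83 − 40 = 43.
Σm = 40·m(¹H) + 43·m_n = 40.313000 + 43.3725907 = 83.6855907 u
Δm = 83.6855907 − 83.00642 = 0.6791707 u
Binding energy = Δm·c² = 0.6791707 × 931.49 MeV/u = 632.641 MeV
Per nucleus in joules: 632.641 MeV × 1.602e-13 J/MeV = 1.0135e-10 J
Per mole: 1.0135e-10 J × 6.022e23 mol⁻¹ = 6.1033e+13 J/mol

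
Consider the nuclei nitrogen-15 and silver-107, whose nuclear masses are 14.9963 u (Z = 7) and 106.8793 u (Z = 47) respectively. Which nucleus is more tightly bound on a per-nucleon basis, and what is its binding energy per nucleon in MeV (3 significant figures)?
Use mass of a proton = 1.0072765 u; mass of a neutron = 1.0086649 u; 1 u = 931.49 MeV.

nitrogen-15: Σm = 7(1.0072765) + 8(1.0086649) = 15.1202547 u; Δm = 0.1239547 u; E_B = 115.463 MeV; E_B/A = 7.698 MeV
silver-107: Σm = 47(1.0072765) + 60(1.0086649) = 107.8618895 u; Δm = 0.9825895 u; E_B = 915.27 MeV; E_B/A = 8.554 MeV
silver-107 has the higher binding energy per nucleon, so it is the more tightly bound nucleus.

silver-107; 8.55 MeV/nucleon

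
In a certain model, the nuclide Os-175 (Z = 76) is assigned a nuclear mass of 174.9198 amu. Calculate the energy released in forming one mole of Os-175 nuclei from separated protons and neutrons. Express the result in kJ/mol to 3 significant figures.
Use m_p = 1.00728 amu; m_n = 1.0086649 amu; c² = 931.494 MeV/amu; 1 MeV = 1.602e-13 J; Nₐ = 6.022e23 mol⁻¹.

Total constituent mass: 76 × 1.00728 + 99 × 1.0086649 = 176.4111051 amu
Δm = 176.4111051 − 174.9198 = 1.4913051 amu
E_B = 1.4913051 × 931.494 = 1389.14 MeV
Per nucleus in joules: 1389.14 MeV × 1.602e-13 J/MeV = 2.2254e-10 J
Per mole: 2.2254e-10 J × 6.022e23 mol⁻¹ = 1.3401e+14 J/mol

1.34e+11 kJ/mol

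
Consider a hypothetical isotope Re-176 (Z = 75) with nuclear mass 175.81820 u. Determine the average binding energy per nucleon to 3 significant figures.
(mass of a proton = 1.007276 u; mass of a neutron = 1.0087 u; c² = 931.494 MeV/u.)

With 75 protons and 101 neutrons (A = 176):
Total constituent mass: 75 × 1.007276 + 101 × 1.0087 = 177.424400 u
Δm = 177.424400 − 175.81820 = 1.606200 u
Converting to energy: 1.606200 u × 931.494 MeV/u = 1496.17 MeV
Per nucleon: 1496.17 / 176 = 8.501 MeV

8.50 MeV/nucleon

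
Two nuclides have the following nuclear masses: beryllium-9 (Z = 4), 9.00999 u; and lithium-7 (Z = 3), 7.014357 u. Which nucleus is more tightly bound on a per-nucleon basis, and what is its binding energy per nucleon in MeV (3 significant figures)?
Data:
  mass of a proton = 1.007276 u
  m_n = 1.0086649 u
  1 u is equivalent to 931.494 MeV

beryllium-9; 6.46 MeV/nucleon

beryllium-9: Σm = 4(1.007276) + 5(1.0086649) = 9.0724285 u; Δm = 0.0624385 u; E_B = 58.161 MeV; E_B/A = 6.462 MeV
lithium-7: Σm = 3(1.007276) + 4(1.0086649) = 7.0564876 u; Δm = 0.0421306 u; E_B = 39.244 MeV; E_B/A = 5.606 MeV
beryllium-9 has the higher binding energy per nucleon, so it is the more tightly bound nucleus.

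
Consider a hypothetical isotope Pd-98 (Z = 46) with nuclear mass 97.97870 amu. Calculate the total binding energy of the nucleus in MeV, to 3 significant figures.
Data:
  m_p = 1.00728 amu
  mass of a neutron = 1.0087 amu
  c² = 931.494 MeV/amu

753 MeV

Total constituent mass: 46 × 1.00728 + 52 × 1.0087 = 98.78728 amu
Δm = 98.78728 − 97.97870 = 0.80858 amu
Binding energy = Δm·c² = 0.80858 × 931.494 MeV/amu = 753.187 MeV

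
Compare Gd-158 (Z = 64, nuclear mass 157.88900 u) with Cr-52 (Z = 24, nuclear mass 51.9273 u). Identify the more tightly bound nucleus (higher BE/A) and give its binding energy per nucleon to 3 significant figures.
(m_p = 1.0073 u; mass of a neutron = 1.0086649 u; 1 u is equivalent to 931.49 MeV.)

Gd-158: Σm = 64(1.0073) + 94(1.0086649) = 159.2817006 u; Δm = 1.3927006 u; E_B = 1297.3 MeV; E_B/A = 8.211 MeV
Cr-52: Σm = 24(1.0073) + 28(1.0086649) = 52.4178172 u; Δm = 0.4905172 u; E_B = 456.91 MeV; E_B/A = 8.787 MeV
Cr-52 has the higher binding energy per nucleon, so it is the more tightly bound nucleus.

Cr-52; 8.79 MeV/nucleon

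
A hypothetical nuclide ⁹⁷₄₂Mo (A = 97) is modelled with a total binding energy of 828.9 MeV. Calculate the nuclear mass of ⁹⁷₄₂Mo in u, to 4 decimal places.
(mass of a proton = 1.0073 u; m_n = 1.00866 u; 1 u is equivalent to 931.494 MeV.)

96.8930 u

Mass defect = 828.9 MeV / (931.494 MeV/u) = 0.889861 u
Constituent mass = 42(1.0073) + 55(1.00866) = 97.78290 u
Nuclear mass = 97.78290 − 0.889861 = 96.893039 u ≈ 96.8930 u (to 4 decimal places)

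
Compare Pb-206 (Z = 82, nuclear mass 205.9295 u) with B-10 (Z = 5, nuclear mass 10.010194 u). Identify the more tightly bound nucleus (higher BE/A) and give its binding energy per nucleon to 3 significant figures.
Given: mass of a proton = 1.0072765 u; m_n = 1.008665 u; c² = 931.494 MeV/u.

Pb-206; 7.88 MeV/nucleon

Pb-206: Σm = 82(1.0072765) + 124(1.008665) = 207.6711330 u; Δm = 1.7416330 u; E_B = 1622.3 MeV; E_B/A = 7.875 MeV
B-10: Σm = 5(1.0072765) + 5(1.008665) = 10.0797075 u; Δm = 0.0695135 u; E_B = 64.751 MeV; E_B/A = 6.475 MeV
Pb-206 has the higher binding energy per nucleon, so it is the more tightly bound nucleus.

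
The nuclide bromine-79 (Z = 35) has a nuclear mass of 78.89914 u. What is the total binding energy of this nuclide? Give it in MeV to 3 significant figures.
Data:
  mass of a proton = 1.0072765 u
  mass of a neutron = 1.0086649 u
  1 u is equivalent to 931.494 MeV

686 MeV

With 35 protons and 44 neutrons (A = 79):
Mass of separated nucleons = 35(1.0072765) + 44(1.0086649) = 35.2546775 + 44.3812556 = 79.6359331 u
Δm = 79.6359331 − 78.89914 = 0.7367931 u
E_B = 0.7367931 × 931.494 = 686.318 MeV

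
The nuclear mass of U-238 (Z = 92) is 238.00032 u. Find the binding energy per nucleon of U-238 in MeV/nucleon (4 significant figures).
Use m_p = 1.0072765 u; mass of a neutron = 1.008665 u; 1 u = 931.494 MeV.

7.570 MeV/nucleon

The nucleus contains 92 protons and 238 − 92 = 146 neutrons.
Mass of separated nucleons = 92(1.0072765) + 146(1.008665) = 92.6694380 + 147.265090 = 239.9345280 u
The mass defect is 239.9345280 − 238.00032 = 1.9342080 u.
Binding energy = Δm·c² = 1.9342080 × 931.494 MeV/u = 1801.70 MeV
BE/A = 1801.70 MeV / 238 = 7.570 MeV/nucleon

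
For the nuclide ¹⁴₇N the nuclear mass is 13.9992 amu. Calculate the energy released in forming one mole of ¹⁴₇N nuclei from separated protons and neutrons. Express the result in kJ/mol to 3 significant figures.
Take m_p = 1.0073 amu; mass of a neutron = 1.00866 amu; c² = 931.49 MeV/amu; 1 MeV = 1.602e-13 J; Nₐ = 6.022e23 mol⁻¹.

1.01e+10 kJ/mol

Mass of separated nucleons = 7(1.0073) + 7(1.00866) = 7.0511 + 7.06062 = 14.11172 amu
Δm = 14.11172 − 13.9992 = 0.11252 amu
Converting to energy: 0.11252 amu × 931.49 MeV/amu = 104.811 MeV
Per nucleus in joules: 104.811 MeV × 1.602e-13 J/MeV = 1.6791e-11 J
Per mole: 1.6791e-11 J × 6.022e23 mol⁻¹ = 1.0112e+13 J/mol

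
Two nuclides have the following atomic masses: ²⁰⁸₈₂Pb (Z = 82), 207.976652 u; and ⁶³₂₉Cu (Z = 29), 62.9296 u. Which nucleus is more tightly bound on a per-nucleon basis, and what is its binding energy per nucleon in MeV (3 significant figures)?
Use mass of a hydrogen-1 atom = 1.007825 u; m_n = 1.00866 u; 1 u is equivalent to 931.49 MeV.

⁶³₂₉Cu; 8.75 MeV/nucleon

²⁰⁸₈₂Pb: Σm = 82(1.007825) + 126(1.00866) = 209.732810 u; Δm = 1.756158 u; E_B = 1635.84 MeV; E_B/A = 7.8646 MeV
⁶³₂₉Cu: Σm = 29(1.007825) + 34(1.00866) = 63.521365 u; Δm = 0.591765 u; E_B = 551.22 MeV; E_B/A = 8.750 MeV
⁶³₂₉Cu has the higher binding energy per nucleon, so it is the more tightly bound nucleus.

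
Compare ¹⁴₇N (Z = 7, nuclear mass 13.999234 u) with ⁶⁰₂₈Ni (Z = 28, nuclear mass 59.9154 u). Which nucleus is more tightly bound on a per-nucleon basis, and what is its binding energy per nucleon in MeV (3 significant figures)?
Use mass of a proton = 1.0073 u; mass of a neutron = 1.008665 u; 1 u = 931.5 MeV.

¹⁴₇N: Σm = 7(1.0073) + 7(1.008665) = 14.111755 u; Δm = 0.112521 u; E_B = 104.813 MeV; E_B/A = 7.487 MeV
⁶⁰₂₈Ni: Σm = 28(1.0073) + 32(1.008665) = 60.481680 u; Δm = 0.566280 u; E_B = 527.4898 MeV; E_B/A = 8.791 MeV
⁶⁰₂₈Ni has the higher binding energy per nucleon, so it is the more tightly bound nucleus.

⁶⁰₂₈Ni; 8.79 MeV/nucleon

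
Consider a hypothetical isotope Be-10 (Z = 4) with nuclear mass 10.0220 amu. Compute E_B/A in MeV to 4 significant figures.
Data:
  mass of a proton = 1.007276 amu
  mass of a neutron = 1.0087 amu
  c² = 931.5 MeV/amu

Z = 4, so N = A − Z = 10 − 4 = 6.
Total constituent mass: 4 × 1.007276 + 6 × 1.0087 = 10.081304 amu
Mass defect Δm = 10.081304 − 10.0220 = 0.059304 amu
Converting to energy: 0.059304 amu × 931.5 MeV/amu = 55.2417 MeV
Per nucleon: 55.2417 / 10 = 5.524 MeV

5.524 MeV/nucleon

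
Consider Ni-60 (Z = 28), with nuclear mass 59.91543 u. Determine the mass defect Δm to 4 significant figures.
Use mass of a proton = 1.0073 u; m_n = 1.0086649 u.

0.5662 u

Total constituent mass: 28 × 1.0073 + 32 × 1.0086649 = 60.4816768 u
Mass defect Δm = 60.4816768 − 59.91543 = 0.5662468 u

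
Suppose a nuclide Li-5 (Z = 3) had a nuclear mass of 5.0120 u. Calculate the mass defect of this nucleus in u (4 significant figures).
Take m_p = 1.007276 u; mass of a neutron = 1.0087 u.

0.02723 u

Mass of separated nucleons = 3(1.007276) + 2(1.0087) = 3.021828 + 2.0174 = 5.039228 u
Mass defect Δm = 5.039228 − 5.0120 = 0.027228 u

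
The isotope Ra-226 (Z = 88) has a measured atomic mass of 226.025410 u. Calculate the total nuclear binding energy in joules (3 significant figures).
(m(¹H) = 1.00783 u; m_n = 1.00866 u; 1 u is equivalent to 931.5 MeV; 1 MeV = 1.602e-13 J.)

Z = 88, so N = A − Z = 226 − 88 = 138.
Total constituent mass: 88 × 1.00783 + 138 × 1.00866 = 227.88412 u
Mass defect Δm = 227.88412 − 226.025410 = 1.858710 u
E_B = 1.858710 × 931.5 = 1731.39 MeV
In joules: 1731.39 MeV × 1.602e-13 J/MeV = 2.7737e-10 J

2.77e-10 J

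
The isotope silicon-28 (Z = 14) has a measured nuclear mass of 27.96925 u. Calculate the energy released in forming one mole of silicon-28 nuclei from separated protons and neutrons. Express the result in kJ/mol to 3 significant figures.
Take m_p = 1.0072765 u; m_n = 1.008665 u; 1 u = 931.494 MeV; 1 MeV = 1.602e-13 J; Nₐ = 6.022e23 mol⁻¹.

Σm = 14·m_p + 14·m_n = 14.1018710 + 14.121310 = 28.2231810 u
Δm = 28.2231810 − 27.96925 = 0.2539310 u
Binding energy = Δm·c² = 0.2539310 × 931.494 MeV/u = 236.535 MeV
Per nucleus in joules: 236.535 MeV × 1.602e-13 J/MeV = 3.7893e-11 J
Per mole: 3.7893e-11 J × 6.022e23 mol⁻¹ = 2.2819e+13 J/mol

2.28e+10 kJ/mol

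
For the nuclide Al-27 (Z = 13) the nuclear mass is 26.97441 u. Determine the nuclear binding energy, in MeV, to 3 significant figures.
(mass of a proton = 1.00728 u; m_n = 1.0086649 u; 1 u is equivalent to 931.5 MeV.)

Z = 13, so N = A − Z = 27 − 13 = 14.
Mass of separated nucleons = 13(1.00728) + 14(1.0086649) = 13.09464 + 14.1213086 = 27.2159486 u
Mass defect Δm = 27.2159486 − 26.97441 = 0.2415386 u
Binding energy = Δm·c² = 0.2415386 × 931.5 MeV/u = 224.993 MeV

225 MeV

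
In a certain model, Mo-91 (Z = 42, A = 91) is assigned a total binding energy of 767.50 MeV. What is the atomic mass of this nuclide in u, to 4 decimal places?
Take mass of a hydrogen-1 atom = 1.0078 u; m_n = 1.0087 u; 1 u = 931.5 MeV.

Mass defect = 767.50 MeV / (931.5 MeV/u) = 0.823940 u
Constituent mass = 42(1.0078) + 49(1.0087) = 91.7539 u
Atomic mass = 91.7539 − 0.823940 = 90.929960 u ≈ 90.9300 u (to 4 decimal places)

90.9300 u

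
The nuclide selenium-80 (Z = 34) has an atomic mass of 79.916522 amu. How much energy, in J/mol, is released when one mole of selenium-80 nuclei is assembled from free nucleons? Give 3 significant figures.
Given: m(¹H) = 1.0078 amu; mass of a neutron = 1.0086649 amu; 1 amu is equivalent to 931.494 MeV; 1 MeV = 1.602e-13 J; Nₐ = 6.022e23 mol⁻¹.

The nucleus contains 34 protons and 80 − 34 = 46 neutrons.
Σm = 34·m(¹H) + 46·m_n = 34.2652 + 46.3985854 = 80.6637854 amu
The mass defect is 80.6637854 − 79.916522 = 0.7472634 amu.
Converting to energy: 0.7472634 amu × 931.494 MeV/amu = 696.071 MeV
Per nucleus in joules: 696.071 MeV × 1.602e-13 J/MeV = 1.1151e-10 J
Per mole: 1.1151e-10 J × 6.022e23 mol⁻¹ = 6.7151e+13 J/mol

6.72e+13 J/mol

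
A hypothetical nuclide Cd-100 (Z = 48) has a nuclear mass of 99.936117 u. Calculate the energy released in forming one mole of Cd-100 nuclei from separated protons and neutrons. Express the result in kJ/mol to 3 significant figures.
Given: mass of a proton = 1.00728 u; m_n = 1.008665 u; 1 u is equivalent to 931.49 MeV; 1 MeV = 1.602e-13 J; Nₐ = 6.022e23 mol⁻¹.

7.76e+10 kJ/mol

With 48 protons and 52 neutrons (A = 100):
Mass of separated nucleons = 48(1.00728) + 52(1.008665) = 48.34944 + 52.450580 = 100.800020 u
Mass defect Δm = 100.800020 − 99.936117 = 0.863903 u
E_B = 0.863903 × 931.49 = 804.717 MeV
Per nucleus in joules: 804.717 MeV × 1.602e-13 J/MeV = 1.2892e-10 J
Per mole: 1.2892e-10 J × 6.022e23 mol⁻¹ = 7.7636e+13 J/mol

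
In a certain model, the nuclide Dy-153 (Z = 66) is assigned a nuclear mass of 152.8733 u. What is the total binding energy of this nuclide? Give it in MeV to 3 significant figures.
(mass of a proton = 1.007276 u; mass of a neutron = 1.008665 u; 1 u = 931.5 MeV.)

Mass of separated nucleons = 66(1.007276) + 87(1.008665) = 66.480216 + 87.753855 = 154.234071 u
The mass defect is 154.234071 − 152.8733 = 1.360771 u.
Converting to energy: 1.360771 u × 931.5 MeV/u = 1267.56 MeV

1270 MeV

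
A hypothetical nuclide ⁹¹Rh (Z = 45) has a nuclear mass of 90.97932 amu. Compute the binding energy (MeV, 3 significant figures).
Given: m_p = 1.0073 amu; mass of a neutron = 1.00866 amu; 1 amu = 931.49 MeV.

The nucleus contains 45 protons and 91 − 45 = 46 neutrons.
Total constituent mass: 45 × 1.0073 + 46 × 1.00866 = 91.72686 amu
Mass defect Δm = 91.72686 − 90.97932 = 0.74754 amu
Converting to energy: 0.74754 amu × 931.49 MeV/amu = 696.326 MeV

696 MeV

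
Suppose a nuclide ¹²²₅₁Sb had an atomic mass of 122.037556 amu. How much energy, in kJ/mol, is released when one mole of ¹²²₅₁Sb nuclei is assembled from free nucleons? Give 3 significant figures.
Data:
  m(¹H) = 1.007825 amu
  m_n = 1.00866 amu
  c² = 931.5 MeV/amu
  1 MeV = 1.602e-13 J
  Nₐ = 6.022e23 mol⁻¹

With 51 protons and 71 neutrons (A = 122):
Total constituent mass: 51 × 1.007825 + 71 × 1.00866 = 123.013935 amu
Δm = 123.013935 − 122.037556 = 0.976379 amu
Converting to energy: 0.976379 amu × 931.5 MeV/amu = 909.497 MeV
Per nucleus in joules: 909.497 MeV × 1.602e-13 J/MeV = 1.4570e-10 J
Per mole: 1.4570e-10 J × 6.022e23 mol⁻¹ = 8.7741e+13 J/mol

8.77e+10 kJ/mol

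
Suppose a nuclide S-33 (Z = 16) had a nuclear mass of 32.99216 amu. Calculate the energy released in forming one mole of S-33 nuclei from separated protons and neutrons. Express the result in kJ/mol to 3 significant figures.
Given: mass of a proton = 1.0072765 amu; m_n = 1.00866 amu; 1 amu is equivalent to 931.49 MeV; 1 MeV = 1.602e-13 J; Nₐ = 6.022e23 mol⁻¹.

Σm = 16·m_p + 17·m_n = 16.1164240 + 17.14722 = 33.2636440 amu
Δm = 33.2636440 − 32.99216 = 0.2714840 amu
E_B = 0.2714840 × 931.49 = 252.885 MeV
Per nucleus in joules: 252.885 MeV × 1.602e-13 J/MeV = 4.0512e-11 J
Per mole: 4.0512e-11 J × 6.022e23 mol⁻¹ = 2.4396e+13 J/mol

2.44e+10 kJ/mol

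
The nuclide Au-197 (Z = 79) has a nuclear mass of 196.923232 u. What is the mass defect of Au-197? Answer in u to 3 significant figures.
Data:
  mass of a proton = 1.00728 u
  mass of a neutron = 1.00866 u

The nucleus contains 79 protons and 197 − 79 = 118 neutrons.
Mass of separated nucleons = 79(1.00728) + 118(1.00866) = 79.57512 + 119.02188 = 198.59700 u
Mass defect Δm = 198.59700 − 196.923232 = 1.673768 u

1.67 u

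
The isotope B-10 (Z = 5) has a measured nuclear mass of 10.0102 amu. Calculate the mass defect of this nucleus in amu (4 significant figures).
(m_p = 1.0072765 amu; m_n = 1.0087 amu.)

0.06968 amu

Z = 5, so N = A − Z = 10 − 5 = 5.
Mass of separated nucleons = 5(1.0072765) + 5(1.0087) = 5.0363825 + 5.0435 = 10.0798825 amu
Δm = 10.0798825 − 10.0102 = 0.0696825 amu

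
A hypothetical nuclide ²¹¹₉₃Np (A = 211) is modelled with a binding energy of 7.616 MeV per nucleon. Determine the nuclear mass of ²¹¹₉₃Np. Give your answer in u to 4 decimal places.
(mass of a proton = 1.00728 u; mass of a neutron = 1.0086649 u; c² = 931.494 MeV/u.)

Total binding energy = 211 × 7.616 = 1606.976 MeV
Mass defect = 1606.976 MeV / (931.494 MeV/u) = 1.725160 u
Constituent mass = 93(1.00728) + 118(1.0086649) = 212.6994982 u
Nuclear mass = 212.6994982 − 1.725160 = 210.9743382 u ≈ 210.9743 u (to 4 decimal places)

210.9743 u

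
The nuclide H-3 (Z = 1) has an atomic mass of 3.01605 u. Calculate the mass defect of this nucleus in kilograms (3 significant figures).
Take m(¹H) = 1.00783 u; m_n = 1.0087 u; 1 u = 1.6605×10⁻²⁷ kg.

1.52e-29 kg

Σm = 1·m(¹H) + 2·m_n = 1.00783 + 2.0174 = 3.02523 u
Δm = 3.02523 − 3.01605 = 0.00918 u
In SI units: 0.00918 u × 1.6605×10⁻²⁷ kg/u = 1.5243e-29 kg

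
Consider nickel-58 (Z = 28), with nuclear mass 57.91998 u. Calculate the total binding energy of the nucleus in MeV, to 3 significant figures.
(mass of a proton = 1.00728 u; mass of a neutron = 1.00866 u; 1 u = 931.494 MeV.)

Mass of separated nucleons = 28(1.00728) + 30(1.00866) = 28.20384 + 30.25980 = 58.46364 u
The mass defect is 58.46364 − 57.91998 = 0.54366 u.
E_B = 0.54366 × 931.494 = 506.416 MeV

506 MeV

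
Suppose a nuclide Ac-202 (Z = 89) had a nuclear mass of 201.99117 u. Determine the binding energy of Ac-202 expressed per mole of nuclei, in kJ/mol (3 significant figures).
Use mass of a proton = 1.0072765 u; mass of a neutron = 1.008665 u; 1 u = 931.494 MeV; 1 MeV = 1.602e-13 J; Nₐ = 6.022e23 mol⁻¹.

Mass of separated nucleons = 89(1.0072765) + 113(1.008665) = 89.6476085 + 113.979145 = 203.6267535 u
Δm = 203.6267535 − 201.99117 = 1.6355835 u
Binding energy = Δm·c² = 1.6355835 × 931.494 MeV/u = 1523.54 MeV
Per nucleus in joules: 1523.54 MeV × 1.602e-13 J/MeV = 2.4407e-10 J
Per mole: 2.4407e-10 J × 6.022e23 mol⁻¹ = 1.4698e+14 J/mol

1.47e+11 kJ/mol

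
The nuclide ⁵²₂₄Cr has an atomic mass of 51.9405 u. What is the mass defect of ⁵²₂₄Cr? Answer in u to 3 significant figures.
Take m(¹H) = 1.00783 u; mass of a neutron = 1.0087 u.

Mass of separated nucleons = 24(1.00783) + 28(1.0087) = 24.18792 + 28.2436 = 52.43152 u
The mass defect is 52.43152 − 51.9405 = 0.49102 u.

0.491 u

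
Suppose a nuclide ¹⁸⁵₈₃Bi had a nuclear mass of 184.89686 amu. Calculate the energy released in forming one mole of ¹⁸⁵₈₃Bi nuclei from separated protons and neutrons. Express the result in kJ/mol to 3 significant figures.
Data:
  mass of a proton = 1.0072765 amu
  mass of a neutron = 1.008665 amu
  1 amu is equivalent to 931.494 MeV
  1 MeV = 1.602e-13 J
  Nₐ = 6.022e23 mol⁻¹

1.43e+11 kJ/mol

Mass of separated nucleons = 83(1.0072765) + 102(1.008665) = 83.6039495 + 102.883830 = 186.4877795 amu
Δm = 186.4877795 − 184.89686 = 1.5909195 amu
Converting to energy: 1.5909195 amu × 931.494 MeV/amu = 1481.93 MeV
Per nucleus in joules: 1481.93 MeV × 1.602e-13 J/MeV = 2.3741e-10 J
Per mole: 2.3741e-10 J × 6.022e23 mol⁻¹ = 1.4297e+14 J/mol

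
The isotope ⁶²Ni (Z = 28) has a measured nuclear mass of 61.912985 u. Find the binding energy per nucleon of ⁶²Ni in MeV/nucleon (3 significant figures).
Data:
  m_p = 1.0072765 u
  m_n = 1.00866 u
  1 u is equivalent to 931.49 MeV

8.79 MeV/nucleon

Z = 28, so N = A − Z = 62 − 28 = 34.
Mass of separated nucleons = 28(1.0072765) + 34(1.00866) = 28.2037420 + 34.29444 = 62.4981820 u
The mass defect is 62.4981820 − 61.912985 = 0.5851970 u.
Binding energy = Δm·c² = 0.5851970 × 931.49 MeV/u = 545.105 MeV
Per nucleon: 545.105 / 62 = 8.792 MeV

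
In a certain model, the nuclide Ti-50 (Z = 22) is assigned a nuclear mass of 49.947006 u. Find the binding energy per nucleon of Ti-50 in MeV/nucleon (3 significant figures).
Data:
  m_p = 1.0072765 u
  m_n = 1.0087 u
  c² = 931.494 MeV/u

Mass of separated nucleons = 22(1.0072765) + 28(1.0087) = 22.1600830 + 28.2436 = 50.4036830 u
The mass defect is 50.4036830 − 49.947006 = 0.4566770 u.
Binding energy = Δm·c² = 0.4566770 × 931.494 MeV/u = 425.392 MeV
Per nucleon: 425.392 / 50 = 8.508 MeV

8.51 MeV/nucleon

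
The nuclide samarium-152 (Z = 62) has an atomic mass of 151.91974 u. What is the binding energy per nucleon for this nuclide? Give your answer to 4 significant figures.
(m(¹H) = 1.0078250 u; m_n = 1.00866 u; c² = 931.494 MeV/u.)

8.241 MeV/nucleon

The nucleus contains 62 protons and 152 − 62 = 90 neutrons.
Mass of separated nucleons = 62(1.0078250) + 90(1.00866) = 62.4851500 + 90.77940 = 153.2645500 u
Mass defect Δm = 153.2645500 − 151.91974 = 1.3448100 u
Binding energy = Δm·c² = 1.3448100 × 931.494 MeV/u = 1252.68 MeV
Dividing by A = 152 gives 8.241 MeV per nucleon.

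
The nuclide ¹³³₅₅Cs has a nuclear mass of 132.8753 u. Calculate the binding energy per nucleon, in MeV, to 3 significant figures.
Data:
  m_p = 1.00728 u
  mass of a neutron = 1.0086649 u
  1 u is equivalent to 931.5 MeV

8.41 MeV/nucleon

Z = 55, so N = A − Z = 133 − 55 = 78.
Mass of separated nucleons = 55(1.00728) + 78(1.0086649) = 55.40040 + 78.6758622 = 134.0762622 u
Mass defect Δm = 134.0762622 − 132.8753 = 1.2009622 u
Converting to energy: 1.2009622 u × 931.5 MeV/u = 1118.70 MeV
Dividing by A = 133 gives 8.411 MeV per nucleon.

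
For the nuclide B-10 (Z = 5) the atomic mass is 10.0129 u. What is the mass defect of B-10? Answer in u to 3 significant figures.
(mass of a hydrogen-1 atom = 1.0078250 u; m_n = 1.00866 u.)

0.0695 u

Z = 5, so N = A − Z = 10 − 5 = 5.
Total constituent mass: 5 × 1.0078250 + 5 × 1.00866 = 10.0824250 u
The mass defect is 10.0824250 − 10.0129 = 0.0695250 u.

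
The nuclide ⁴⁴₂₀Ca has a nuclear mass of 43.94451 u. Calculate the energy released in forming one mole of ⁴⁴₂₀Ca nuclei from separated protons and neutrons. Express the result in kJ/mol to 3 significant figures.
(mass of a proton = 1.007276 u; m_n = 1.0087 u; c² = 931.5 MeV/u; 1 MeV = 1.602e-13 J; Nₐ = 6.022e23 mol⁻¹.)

With 20 protons and 24 neutrons (A = 44):
Σm = 20·m_p + 24·m_n = 20.145520 + 24.2088 = 44.354320 u
Mass defect Δm = 44.354320 − 43.94451 = 0.409810 u
Binding energy = Δm·c² = 0.409810 × 931.5 MeV/u = 381.738 MeV
Per nucleus in joules: 381.738 MeV × 1.602e-13 J/MeV = 6.1154e-11 J
Per mole: 6.1154e-11 J × 6.022e23 mol⁻¹ = 3.6827e+13 J/mol

3.68e+10 kJ/mol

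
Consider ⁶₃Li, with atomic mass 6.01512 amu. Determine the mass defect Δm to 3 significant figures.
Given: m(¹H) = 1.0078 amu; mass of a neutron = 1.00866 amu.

Z = 3, so N = A − Z = 6 − 3 = 3.
Σm = 3·m(¹H) + 3·m_n = 3.0234 + 3.02598 = 6.04938 amu
Δm = 6.04938 − 6.01512 = 0.03426 amu

0.0343 amu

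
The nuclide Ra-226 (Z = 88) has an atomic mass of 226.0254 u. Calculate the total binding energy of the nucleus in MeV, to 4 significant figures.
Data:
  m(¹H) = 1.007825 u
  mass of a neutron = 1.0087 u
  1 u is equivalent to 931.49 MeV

1736 MeV

Total constituent mass: 88 × 1.007825 + 138 × 1.0087 = 227.889200 u
The mass defect is 227.889200 − 226.0254 = 1.863800 u.
E_B = 1.863800 × 931.49 = 1736.11 MeV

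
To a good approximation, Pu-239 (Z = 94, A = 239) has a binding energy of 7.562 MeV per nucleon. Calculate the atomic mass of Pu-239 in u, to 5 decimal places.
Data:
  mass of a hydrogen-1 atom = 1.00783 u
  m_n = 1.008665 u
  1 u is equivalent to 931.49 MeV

Total binding energy = 239 × 7.562 = 1807.318 MeV
Mass defect = 1807.318 MeV / (931.49 MeV/u) = 1.9402441 u
Constituent mass = 94(1.00783) + 145(1.008665) = 240.992445 u
Atomic mass = 240.992445 − 1.9402441 = 239.0522009 u ≈ 239.05220 u (to 5 decimal places)

239.05220 u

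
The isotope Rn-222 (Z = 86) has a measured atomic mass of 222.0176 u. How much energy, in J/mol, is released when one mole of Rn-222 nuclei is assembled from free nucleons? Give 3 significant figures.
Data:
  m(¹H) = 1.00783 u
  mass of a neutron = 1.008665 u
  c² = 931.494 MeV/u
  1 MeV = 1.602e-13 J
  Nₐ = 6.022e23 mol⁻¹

With 86 protons and 136 neutrons (A = 222):
Total constituent mass: 86 × 1.00783 + 136 × 1.008665 = 223.851820 u
Δm = 223.851820 − 222.0176 = 1.834220 u
E_B = 1.834220 × 931.494 = 1708.56 MeV
Per nucleus in joules: 1708.56 MeV × 1.602e-13 J/MeV = 2.7371e-10 J
Per mole: 2.7371e-10 J × 6.022e23 mol⁻¹ = 1.6483e+14 J/mol

1.65e+14 J/mol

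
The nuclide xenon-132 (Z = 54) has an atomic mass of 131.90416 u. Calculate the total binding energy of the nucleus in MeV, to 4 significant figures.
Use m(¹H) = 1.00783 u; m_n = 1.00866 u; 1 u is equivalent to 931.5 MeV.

Mass of separated nucleons = 54(1.00783) + 78(1.00866) = 54.42282 + 78.67548 = 133.09830 u
Δm = 133.09830 − 131.90416 = 1.19414 u
Converting to energy: 1.19414 u × 931.5 MeV/u = 1112.34 MeV

1112 MeV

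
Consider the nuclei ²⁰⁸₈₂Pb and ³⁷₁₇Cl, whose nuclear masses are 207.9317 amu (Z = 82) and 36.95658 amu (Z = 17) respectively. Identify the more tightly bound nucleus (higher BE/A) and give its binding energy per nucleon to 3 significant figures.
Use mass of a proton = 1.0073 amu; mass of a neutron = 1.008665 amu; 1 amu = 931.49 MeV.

³⁷₁₇Cl; 8.58 MeV/nucleon

²⁰⁸₈₂Pb: Σm = 82(1.0073) + 126(1.008665) = 209.690390 amu; Δm = 1.758690 amu; E_B = 1638.2 MeV; E_B/A = 7.876 MeV
³⁷₁₇Cl: Σm = 17(1.0073) + 20(1.008665) = 37.297400 amu; Δm = 0.340820 amu; E_B = 317.47 MeV; E_B/A = 8.580 MeV
³⁷₁₇Cl has the higher binding energy per nucleon, so it is the more tightly bound nucleus.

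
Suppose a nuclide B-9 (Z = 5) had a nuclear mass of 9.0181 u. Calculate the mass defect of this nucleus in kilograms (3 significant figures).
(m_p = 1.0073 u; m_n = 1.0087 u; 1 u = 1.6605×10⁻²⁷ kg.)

8.83e-29 kg

The nucleus contains 5 protons and 9 − 5 = 4 neutrons.
Total constituent mass: 5 × 1.0073 + 4 × 1.0087 = 9.0713 u
Δm = 9.0713 − 9.0181 = 0.0532 u
In SI units: 0.0532 u × 1.6605×10⁻²⁷ kg/u = 8.8339e-29 kg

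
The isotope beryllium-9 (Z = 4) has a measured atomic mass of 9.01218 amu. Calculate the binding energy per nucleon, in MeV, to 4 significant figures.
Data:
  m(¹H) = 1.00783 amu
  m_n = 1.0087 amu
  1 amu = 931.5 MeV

6.483 MeV/nucleon

Mass of separated nucleons = 4(1.00783) + 5(1.0087) = 4.03132 + 5.0435 = 9.07482 amu
Δm = 9.07482 − 9.01218 = 0.06264 amu
Converting to energy: 0.06264 amu × 931.5 MeV/amu = 58.3492 MeV
Dividing by A = 9 gives 6.483 MeV per nucleon.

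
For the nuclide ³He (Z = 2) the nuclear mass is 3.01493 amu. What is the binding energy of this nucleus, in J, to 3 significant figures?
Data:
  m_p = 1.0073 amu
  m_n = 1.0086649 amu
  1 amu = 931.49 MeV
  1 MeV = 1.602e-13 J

Σm = 2·m_p + 1·m_n = 2.0146 + 1.0086649 = 3.0232649 amu
Δm = 3.0232649 − 3.01493 = 0.0083349 amu
Binding energy = Δm·c² = 0.0083349 × 931.49 MeV/amu = 7.76388 MeV
In joules: 7.76388 MeV × 1.602e-13 J/MeV = 1.2438e-12 J

1.24e-12 J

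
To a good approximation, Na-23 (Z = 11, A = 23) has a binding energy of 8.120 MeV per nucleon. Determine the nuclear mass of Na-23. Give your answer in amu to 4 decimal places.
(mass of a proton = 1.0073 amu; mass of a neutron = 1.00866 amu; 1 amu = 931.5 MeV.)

Total binding energy = 23 × 8.120 = 186.760 MeV
Mass defect = 186.760 MeV / (931.5 MeV/amu) = 0.200494 amu
Constituent mass = 11(1.0073) + 12(1.00866) = 23.18422 amu
Nuclear mass = 23.18422 − 0.200494 = 22.983726 amu ≈ 22.9837 amu (to 4 decimal places)

22.9837 amu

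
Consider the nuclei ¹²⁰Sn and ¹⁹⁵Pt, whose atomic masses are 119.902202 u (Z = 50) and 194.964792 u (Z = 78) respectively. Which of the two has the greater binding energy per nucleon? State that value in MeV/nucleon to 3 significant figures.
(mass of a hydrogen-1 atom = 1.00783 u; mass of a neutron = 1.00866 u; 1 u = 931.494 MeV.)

¹²⁰Sn: Σm = 50(1.00783) + 70(1.00866) = 120.99770 u; Δm = 1.095498 u; E_B = 1020.45 MeV; E_B/A = 8.504 MeV
¹⁹⁵Pt: Σm = 78(1.00783) + 117(1.00866) = 196.62396 u; Δm = 1.659168 u; E_B = 1545.5 MeV; E_B/A = 7.926 MeV
¹²⁰Sn has the higher binding energy per nucleon, so it is the more tightly bound nucleus.

¹²⁰Sn; 8.50 MeV/nucleon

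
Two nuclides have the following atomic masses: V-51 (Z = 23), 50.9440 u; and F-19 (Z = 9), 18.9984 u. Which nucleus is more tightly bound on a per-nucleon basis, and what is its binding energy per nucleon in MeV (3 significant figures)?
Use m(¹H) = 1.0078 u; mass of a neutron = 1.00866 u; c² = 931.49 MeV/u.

V-51; 8.73 MeV/nucleon

V-51: Σm = 23(1.0078) + 28(1.00866) = 51.42188 u; Δm = 0.47788 u; E_B = 445.14 MeV; E_B/A = 8.728 MeV
F-19: Σm = 9(1.0078) + 10(1.00866) = 19.15680 u; Δm = 0.15840 u; E_B = 147.55 MeV; E_B/A = 7.766 MeV
V-51 has the higher binding energy per nucleon, so it is the more tightly bound nucleus.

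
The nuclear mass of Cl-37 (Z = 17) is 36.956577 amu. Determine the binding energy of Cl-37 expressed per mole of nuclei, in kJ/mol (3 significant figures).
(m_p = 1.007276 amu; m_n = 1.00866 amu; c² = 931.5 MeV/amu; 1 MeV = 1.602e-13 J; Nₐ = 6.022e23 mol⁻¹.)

3.06e+10 kJ/mol

The nucleus contains 17 protons and 37 − 17 = 20 neutrons.
Mass of separated nucleons = 17(1.007276) + 20(1.00866) = 17.123692 + 20.17320 = 37.296892 amu
Δm = 37.296892 − 36.956577 = 0.340315 amu
Converting to energy: 0.340315 amu × 931.5 MeV/amu = 317.003 MeV
Per nucleus in joules: 317.003 MeV × 1.602e-13 J/MeV = 5.0784e-11 J
Per mole: 5.0784e-11 J × 6.022e23 mol⁻¹ = 3.0582e+13 J/mol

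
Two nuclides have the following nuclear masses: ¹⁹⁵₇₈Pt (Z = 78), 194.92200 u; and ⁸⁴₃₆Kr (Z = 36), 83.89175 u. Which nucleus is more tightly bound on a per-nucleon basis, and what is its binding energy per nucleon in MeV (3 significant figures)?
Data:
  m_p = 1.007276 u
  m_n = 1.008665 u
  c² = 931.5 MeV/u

⁸⁴₃₆Kr; 8.72 MeV/nucleon

¹⁹⁵₇₈Pt: Σm = 78(1.007276) + 117(1.008665) = 196.581333 u; Δm = 1.659333 u; E_B = 1545.7 MeV; E_B/A = 7.927 MeV
⁸⁴₃₆Kr: Σm = 36(1.007276) + 48(1.008665) = 84.677856 u; Δm = 0.786106 u; E_B = 732.26 MeV; E_B/A = 8.717 MeV
⁸⁴₃₆Kr has the higher binding energy per nucleon, so it is the more tightly bound nucleus.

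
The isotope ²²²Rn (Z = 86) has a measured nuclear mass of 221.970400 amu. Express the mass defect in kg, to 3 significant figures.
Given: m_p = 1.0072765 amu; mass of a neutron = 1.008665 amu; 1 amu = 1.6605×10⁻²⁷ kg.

Total constituent mass: 86 × 1.0072765 + 136 × 1.008665 = 223.8042190 amu
The mass defect is 223.8042190 − 221.970400 = 1.8338190 amu.
In SI units: 1.8338190 amu × 1.6605×10⁻²⁷ kg/amu = 3.0451e-27 kg

3.05e-27 kg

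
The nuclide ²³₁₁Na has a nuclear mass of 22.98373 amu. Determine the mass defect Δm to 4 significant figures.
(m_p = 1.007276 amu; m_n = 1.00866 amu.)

0.2002 amu

Z = 11, so N = A − Z = 23 − 11 = 12.
Mass of separated nucleons = 11(1.007276) + 12(1.00866) = 11.080036 + 12.10392 = 23.183956 amu
Δm = 23.183956 − 22.98373 = 0.200226 amu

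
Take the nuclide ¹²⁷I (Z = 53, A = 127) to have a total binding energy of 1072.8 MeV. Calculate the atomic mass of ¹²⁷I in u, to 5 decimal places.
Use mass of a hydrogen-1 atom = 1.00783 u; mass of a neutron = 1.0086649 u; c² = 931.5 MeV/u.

Mass defect = 1072.8 MeV / (931.5 MeV/u) = 1.1516908 u
Constituent mass = 53(1.00783) + 74(1.0086649) = 128.0561926 u
Atomic mass = 128.0561926 − 1.1516908 = 126.9045018 u ≈ 126.90450 u (to 5 decimal places)

126.90450 u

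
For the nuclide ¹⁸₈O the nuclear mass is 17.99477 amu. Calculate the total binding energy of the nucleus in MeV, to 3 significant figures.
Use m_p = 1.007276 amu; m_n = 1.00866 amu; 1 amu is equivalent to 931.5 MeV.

With 8 protons and 10 neutrons (A = 18):
Σm = 8·m_p + 10·m_n = 8.058208 + 10.08660 = 18.144808 amu
The mass defect is 18.144808 − 17.99477 = 0.150038 amu.
Converting to energy: 0.150038 amu × 931.5 MeV/amu = 139.760 MeV

140 MeV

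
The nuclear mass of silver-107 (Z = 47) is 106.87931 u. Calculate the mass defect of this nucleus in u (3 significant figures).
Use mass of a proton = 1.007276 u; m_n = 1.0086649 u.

0.983 u

The nucleus contains 47 protons and 107 − 47 = 60 neutrons.
Σm = 47·m_p + 60·m_n = 47.341972 + 60.5198940 = 107.8618660 u
Δm = 107.8618660 − 106.87931 = 0.9825560 u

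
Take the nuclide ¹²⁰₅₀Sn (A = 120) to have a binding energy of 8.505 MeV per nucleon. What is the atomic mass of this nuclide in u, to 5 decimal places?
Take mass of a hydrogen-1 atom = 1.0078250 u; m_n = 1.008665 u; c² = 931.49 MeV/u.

Total binding energy = 120 × 8.505 = 1020.600 MeV
Mass defect = 1020.600 MeV / (931.49 MeV/u) = 1.0956639 u
Constituent mass = 50(1.0078250) + 70(1.008665) = 120.9978000 u
Atomic mass = 120.9978000 − 1.0956639 = 119.9021361 u ≈ 119.90214 u (to 5 decimal places)

119.90214 u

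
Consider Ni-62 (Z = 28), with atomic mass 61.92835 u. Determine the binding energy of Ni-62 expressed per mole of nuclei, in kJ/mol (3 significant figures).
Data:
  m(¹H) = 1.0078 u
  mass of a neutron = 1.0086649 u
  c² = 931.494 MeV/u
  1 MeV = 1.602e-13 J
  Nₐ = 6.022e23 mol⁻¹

5.25e+10 kJ/mol

Z = 28, so N = A − Z = 62 − 28 = 34.
Total constituent mass: 28 × 1.0078 + 34 × 1.0086649 = 62.5130066 u
Mass defect Δm = 62.5130066 − 61.92835 = 0.5846566 u
Binding energy = Δm·c² = 0.5846566 × 931.494 MeV/u = 544.604 MeV
Per nucleus in joules: 544.604 MeV × 1.602e-13 J/MeV = 8.7246e-11 J
Per mole: 8.7246e-11 J × 6.022e23 mol⁻¹ = 5.2540e+13 J/mol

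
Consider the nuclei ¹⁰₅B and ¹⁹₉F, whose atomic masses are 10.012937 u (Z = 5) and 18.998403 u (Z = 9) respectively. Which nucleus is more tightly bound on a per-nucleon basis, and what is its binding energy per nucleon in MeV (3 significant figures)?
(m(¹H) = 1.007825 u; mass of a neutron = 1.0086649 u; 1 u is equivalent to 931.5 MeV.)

¹⁰₅B: Σm = 5(1.007825) + 5(1.0086649) = 10.0824495 u; Δm = 0.0695125 u; E_B = 64.751 MeV; E_B/A = 6.475 MeV
¹⁹₉F: Σm = 9(1.007825) + 10(1.0086649) = 19.1570740 u; Δm = 0.1586710 u; E_B = 147.80 MeV; E_B/A = 7.779 MeV
¹⁹₉F has the higher binding energy per nucleon, so it is the more tightly bound nucleus.

¹⁹₉F; 7.78 MeV/nucleon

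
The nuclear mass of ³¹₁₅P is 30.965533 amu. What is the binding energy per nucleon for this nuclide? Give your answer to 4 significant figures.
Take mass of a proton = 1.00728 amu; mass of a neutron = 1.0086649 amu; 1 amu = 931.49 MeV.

8.483 MeV/nucleon

The nucleus contains 15 protons and 31 − 15 = 16 neutrons.
Σm = 15·m_p + 16·m_n = 15.10920 + 16.1386384 = 31.2478384 amu
Mass defect Δm = 31.2478384 − 30.965533 = 0.2823054 amu
Converting to energy: 0.2823054 amu × 931.49 MeV/amu = 262.965 MeV
BE/A = 262.965 MeV / 31 = 8.483 MeV/nucleon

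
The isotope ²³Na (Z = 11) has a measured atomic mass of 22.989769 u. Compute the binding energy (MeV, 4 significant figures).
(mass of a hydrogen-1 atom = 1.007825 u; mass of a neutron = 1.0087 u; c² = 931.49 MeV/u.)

Σm = 11·m(¹H) + 12·m_n = 11.086075 + 12.1044 = 23.190475 u
The mass defect is 23.190475 − 22.989769 = 0.200706 u.
Binding energy = Δm·c² = 0.200706 × 931.49 MeV/u = 186.956 MeV

187.0 MeV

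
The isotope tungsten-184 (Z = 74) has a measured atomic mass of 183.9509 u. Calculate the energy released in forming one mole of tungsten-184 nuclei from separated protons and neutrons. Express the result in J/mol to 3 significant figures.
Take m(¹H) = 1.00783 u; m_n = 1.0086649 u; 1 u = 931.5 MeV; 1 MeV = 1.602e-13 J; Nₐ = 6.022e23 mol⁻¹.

The nucleus contains 74 protons and 184 − 74 = 110 neutrons.
Mass of separated nucleons = 74(1.00783) + 110(1.0086649) = 74.57942 + 110.9531390 = 185.5325590 u
Δm = 185.5325590 − 183.9509 = 1.5816590 u
Binding energy = Δm·c² = 1.5816590 × 931.5 MeV/u = 1473.32 MeV
Per nucleus in joules: 1473.32 MeV × 1.602e-13 J/MeV = 2.3603e-10 J
Per mole: 2.3603e-10 J × 6.022e23 mol⁻¹ = 1.4214e+14 J/mol

1.42e+14 J/mol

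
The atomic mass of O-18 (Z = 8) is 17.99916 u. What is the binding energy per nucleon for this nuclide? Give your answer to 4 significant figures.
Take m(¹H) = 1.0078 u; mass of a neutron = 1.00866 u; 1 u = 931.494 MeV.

The nucleus contains 8 protons and 18 − 8 = 10 neutrons.
Σm = 8·m(¹H) + 10·m_n = 8.0624 + 10.08660 = 18.14900 u
The mass defect is 18.14900 − 17.99916 = 0.14984 u.
Binding energy = Δm·c² = 0.14984 × 931.494 MeV/u = 139.575 MeV
Per nucleon: 139.575 / 18 = 7.754 MeV

7.754 MeV/nucleon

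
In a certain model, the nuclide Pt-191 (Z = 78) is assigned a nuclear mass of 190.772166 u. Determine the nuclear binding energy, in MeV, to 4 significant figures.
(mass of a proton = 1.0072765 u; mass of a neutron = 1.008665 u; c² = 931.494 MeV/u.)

With 78 protons and 113 neutrons (A = 191):
Mass of separated nucleons = 78(1.0072765) + 113(1.008665) = 78.5675670 + 113.979145 = 192.5467120 u
Mass defect Δm = 192.5467120 − 190.772166 = 1.7745460 u
Binding energy = Δm·c² = 1.7745460 × 931.494 MeV/u = 1652.98 MeV

1653 MeV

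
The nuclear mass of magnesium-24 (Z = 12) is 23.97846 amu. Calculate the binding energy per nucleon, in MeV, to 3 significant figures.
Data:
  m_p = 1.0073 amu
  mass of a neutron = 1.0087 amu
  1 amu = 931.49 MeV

Z = 12, so N = A − Z = 24 − 12 = 12.
Mass of separated nucleons = 12(1.0073) + 12(1.0087) = 12.0876 + 12.1044 = 24.1920 amu
Mass defect Δm = 24.1920 − 23.97846 = 0.21354 amu
Binding energy = Δm·c² = 0.21354 × 931.49 MeV/amu = 198.910 MeV
BE/A = 198.910 MeV / 24 = 8.288 MeV/nucleon

8.29 MeV/nucleon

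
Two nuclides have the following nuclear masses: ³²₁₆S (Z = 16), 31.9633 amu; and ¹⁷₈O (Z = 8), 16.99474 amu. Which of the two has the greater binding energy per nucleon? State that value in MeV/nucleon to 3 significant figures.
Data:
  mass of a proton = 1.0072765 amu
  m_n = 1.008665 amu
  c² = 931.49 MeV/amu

³²₁₆S: Σm = 16(1.0072765) + 16(1.008665) = 32.2550640 amu; Δm = 0.2917640 amu; E_B = 271.78 MeV; E_B/A = 8.493 MeV
¹⁷₈O: Σm = 8(1.0072765) + 9(1.008665) = 17.1361970 amu; Δm = 0.1414570 amu; E_B = 131.77 MeV; E_B/A = 7.751 MeV
³²₁₆S has the higher binding energy per nucleon, so it is the more tightly bound nucleus.

³²₁₆S; 8.49 MeV/nucleon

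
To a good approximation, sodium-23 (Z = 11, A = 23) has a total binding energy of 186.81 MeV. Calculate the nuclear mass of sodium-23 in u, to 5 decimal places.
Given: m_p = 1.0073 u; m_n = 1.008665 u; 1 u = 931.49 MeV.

22.98373 u

Mass defect = 186.81 MeV / (931.49 MeV/u) = 0.2005497 u
Constituent mass = 11(1.0073) + 12(1.008665) = 23.184280 u
Nuclear mass = 23.184280 − 0.2005497 = 22.9837303 u ≈ 22.98373 u (to 5 decimal places)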